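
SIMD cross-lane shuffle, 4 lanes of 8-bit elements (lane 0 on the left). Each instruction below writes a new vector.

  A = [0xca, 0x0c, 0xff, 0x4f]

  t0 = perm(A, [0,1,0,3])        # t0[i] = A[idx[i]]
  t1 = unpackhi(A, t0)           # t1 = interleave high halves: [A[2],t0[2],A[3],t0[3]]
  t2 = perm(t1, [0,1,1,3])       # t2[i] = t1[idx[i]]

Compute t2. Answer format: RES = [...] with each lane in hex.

  t0: ca 0c ca 4f
  t1: ff ca 4f 4f
  t2: ff ca ca 4f

RES = [ 0xff  0xca  0xca  0x4f ]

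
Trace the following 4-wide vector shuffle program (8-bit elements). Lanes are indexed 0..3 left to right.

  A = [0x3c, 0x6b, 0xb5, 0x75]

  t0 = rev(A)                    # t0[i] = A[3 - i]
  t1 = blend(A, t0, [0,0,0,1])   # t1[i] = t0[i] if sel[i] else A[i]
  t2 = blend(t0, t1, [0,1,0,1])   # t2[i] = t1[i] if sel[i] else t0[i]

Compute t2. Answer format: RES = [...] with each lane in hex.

t0 = [0x75, 0xb5, 0x6b, 0x3c]
t1 = [0x3c, 0x6b, 0xb5, 0x3c]
t2 = [0x75, 0x6b, 0x6b, 0x3c]

RES = [0x75, 0x6b, 0x6b, 0x3c]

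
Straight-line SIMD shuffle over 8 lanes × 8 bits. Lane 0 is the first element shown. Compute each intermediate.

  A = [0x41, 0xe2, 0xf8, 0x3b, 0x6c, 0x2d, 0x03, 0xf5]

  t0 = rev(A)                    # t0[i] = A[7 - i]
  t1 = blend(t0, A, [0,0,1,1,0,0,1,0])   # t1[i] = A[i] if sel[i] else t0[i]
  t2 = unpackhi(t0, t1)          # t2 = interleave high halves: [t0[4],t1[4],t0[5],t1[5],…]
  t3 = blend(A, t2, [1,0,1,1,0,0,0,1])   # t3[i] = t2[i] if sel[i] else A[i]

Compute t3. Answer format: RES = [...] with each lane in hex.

→ t0 |f5|03|2d|6c|3b|f8|e2|41|
→ t1 |f5|03|f8|3b|3b|f8|03|41|
→ t2 |3b|3b|f8|f8|e2|03|41|41|
→ t3 |3b|e2|f8|f8|6c|2d|03|41|

RES = [ 0x3b  0xe2  0xf8  0xf8  0x6c  0x2d  0x03  0x41 ]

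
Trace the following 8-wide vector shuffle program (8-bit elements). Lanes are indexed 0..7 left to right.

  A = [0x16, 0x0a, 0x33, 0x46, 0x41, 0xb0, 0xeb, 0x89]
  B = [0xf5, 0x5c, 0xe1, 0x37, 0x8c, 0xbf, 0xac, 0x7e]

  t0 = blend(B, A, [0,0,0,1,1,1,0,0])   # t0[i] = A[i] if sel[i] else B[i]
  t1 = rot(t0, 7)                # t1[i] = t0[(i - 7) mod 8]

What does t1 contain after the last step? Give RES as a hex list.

→ t0 |f5|5c|e1|46|41|b0|ac|7e|
→ t1 |5c|e1|46|41|b0|ac|7e|f5|

RES = [0x5c, 0xe1, 0x46, 0x41, 0xb0, 0xac, 0x7e, 0xf5]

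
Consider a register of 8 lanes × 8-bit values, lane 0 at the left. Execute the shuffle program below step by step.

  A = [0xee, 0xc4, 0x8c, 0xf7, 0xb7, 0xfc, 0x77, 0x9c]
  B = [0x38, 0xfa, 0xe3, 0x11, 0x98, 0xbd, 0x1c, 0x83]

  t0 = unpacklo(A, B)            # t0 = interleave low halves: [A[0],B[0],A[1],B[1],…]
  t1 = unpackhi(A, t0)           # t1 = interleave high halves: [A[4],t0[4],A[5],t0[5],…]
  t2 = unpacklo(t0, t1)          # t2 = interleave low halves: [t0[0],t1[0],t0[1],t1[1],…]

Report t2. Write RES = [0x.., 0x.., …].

t0 = [0xee, 0x38, 0xc4, 0xfa, 0x8c, 0xe3, 0xf7, 0x11]
t1 = [0xb7, 0x8c, 0xfc, 0xe3, 0x77, 0xf7, 0x9c, 0x11]
t2 = [0xee, 0xb7, 0x38, 0x8c, 0xc4, 0xfc, 0xfa, 0xe3]

RES = [0xee, 0xb7, 0x38, 0x8c, 0xc4, 0xfc, 0xfa, 0xe3]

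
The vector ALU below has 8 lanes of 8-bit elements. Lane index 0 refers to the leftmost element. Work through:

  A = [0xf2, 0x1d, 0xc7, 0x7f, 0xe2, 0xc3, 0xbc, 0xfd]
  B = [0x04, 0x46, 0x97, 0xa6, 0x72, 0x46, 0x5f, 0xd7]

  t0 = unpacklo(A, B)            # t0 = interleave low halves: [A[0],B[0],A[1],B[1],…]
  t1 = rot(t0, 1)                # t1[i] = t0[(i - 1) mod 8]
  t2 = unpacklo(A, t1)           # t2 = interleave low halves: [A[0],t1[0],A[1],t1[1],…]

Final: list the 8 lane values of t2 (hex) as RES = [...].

→ t0 |f2|04|1d|46|c7|97|7f|a6|
→ t1 |a6|f2|04|1d|46|c7|97|7f|
→ t2 |f2|a6|1d|f2|c7|04|7f|1d|

RES = [ 0xf2  0xa6  0x1d  0xf2  0xc7  0x04  0x7f  0x1d ]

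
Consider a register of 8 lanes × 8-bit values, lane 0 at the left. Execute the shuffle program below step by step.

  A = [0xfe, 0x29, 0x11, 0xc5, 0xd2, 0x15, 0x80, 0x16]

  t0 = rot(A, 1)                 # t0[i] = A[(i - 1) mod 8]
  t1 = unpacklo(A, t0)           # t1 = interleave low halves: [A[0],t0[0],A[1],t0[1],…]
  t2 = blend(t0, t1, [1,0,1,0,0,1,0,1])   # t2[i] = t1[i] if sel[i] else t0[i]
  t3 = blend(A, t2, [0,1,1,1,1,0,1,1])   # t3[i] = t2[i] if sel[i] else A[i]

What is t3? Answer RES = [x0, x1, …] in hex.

t0 = [0x16, 0xfe, 0x29, 0x11, 0xc5, 0xd2, 0x15, 0x80]
t1 = [0xfe, 0x16, 0x29, 0xfe, 0x11, 0x29, 0xc5, 0x11]
t2 = [0xfe, 0xfe, 0x29, 0x11, 0xc5, 0x29, 0x15, 0x11]
t3 = [0xfe, 0xfe, 0x29, 0x11, 0xc5, 0x15, 0x15, 0x11]

RES = [ 0xfe  0xfe  0x29  0x11  0xc5  0x15  0x15  0x11 ]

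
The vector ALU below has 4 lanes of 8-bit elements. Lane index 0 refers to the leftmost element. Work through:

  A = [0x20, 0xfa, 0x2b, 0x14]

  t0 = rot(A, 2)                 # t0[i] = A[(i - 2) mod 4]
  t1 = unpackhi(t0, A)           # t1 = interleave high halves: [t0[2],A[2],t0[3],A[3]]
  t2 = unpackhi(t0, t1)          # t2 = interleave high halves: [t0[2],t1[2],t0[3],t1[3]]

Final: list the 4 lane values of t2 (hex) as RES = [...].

→ t0 |2b|14|20|fa|
→ t1 |20|2b|fa|14|
→ t2 |20|fa|fa|14|

RES = [0x20, 0xfa, 0xfa, 0x14]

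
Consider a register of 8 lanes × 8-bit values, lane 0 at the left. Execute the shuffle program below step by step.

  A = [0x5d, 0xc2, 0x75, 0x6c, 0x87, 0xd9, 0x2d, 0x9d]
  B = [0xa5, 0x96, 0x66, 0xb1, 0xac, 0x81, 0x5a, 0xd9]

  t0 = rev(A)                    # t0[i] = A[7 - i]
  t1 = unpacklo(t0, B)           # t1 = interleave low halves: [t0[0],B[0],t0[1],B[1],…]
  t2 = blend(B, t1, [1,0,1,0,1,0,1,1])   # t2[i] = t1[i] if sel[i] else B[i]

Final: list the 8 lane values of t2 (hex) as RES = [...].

  t0: 9d 2d d9 87 6c 75 c2 5d
  t1: 9d a5 2d 96 d9 66 87 b1
  t2: 9d 96 2d b1 d9 81 87 b1

RES = [ 0x9d  0x96  0x2d  0xb1  0xd9  0x81  0x87  0xb1 ]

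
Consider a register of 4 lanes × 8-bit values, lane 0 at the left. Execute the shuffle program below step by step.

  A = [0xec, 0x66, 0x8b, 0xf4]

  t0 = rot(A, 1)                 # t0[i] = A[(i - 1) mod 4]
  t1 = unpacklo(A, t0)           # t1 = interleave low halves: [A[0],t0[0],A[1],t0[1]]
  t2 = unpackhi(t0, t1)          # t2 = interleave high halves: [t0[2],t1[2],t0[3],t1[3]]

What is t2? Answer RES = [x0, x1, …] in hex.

  t0: f4 ec 66 8b
  t1: ec f4 66 ec
  t2: 66 66 8b ec

RES = [ 0x66  0x66  0x8b  0xec ]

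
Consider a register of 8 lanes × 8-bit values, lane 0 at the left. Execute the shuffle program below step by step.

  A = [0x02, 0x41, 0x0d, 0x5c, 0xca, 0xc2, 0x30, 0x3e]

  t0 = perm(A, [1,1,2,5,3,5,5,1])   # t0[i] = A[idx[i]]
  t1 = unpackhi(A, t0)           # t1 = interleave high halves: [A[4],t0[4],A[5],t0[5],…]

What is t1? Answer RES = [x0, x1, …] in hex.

RES = [ 0xca  0x5c  0xc2  0xc2  0x30  0xc2  0x3e  0x41 ]

t0 = [0x41, 0x41, 0x0d, 0xc2, 0x5c, 0xc2, 0xc2, 0x41]
t1 = [0xca, 0x5c, 0xc2, 0xc2, 0x30, 0xc2, 0x3e, 0x41]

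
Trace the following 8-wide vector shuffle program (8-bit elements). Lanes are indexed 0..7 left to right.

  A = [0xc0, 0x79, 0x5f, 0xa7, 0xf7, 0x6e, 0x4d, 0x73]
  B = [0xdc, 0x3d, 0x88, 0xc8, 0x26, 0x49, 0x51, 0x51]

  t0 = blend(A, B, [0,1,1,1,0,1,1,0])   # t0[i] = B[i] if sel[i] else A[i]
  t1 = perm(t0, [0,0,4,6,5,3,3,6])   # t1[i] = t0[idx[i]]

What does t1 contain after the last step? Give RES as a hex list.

→ t0 |c0|3d|88|c8|f7|49|51|73|
→ t1 |c0|c0|f7|51|49|c8|c8|51|

RES = [0xc0, 0xc0, 0xf7, 0x51, 0x49, 0xc8, 0xc8, 0x51]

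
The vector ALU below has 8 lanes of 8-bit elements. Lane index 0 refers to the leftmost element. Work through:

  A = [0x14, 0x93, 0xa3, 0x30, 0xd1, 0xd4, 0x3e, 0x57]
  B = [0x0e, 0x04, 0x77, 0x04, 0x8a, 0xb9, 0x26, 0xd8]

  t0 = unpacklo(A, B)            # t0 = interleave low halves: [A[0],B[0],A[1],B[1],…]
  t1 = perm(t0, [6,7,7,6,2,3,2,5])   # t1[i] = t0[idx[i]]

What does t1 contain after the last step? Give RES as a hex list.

  t0: 14 0e 93 04 a3 77 30 04
  t1: 30 04 04 30 93 04 93 77

RES = [ 0x30  0x04  0x04  0x30  0x93  0x04  0x93  0x77 ]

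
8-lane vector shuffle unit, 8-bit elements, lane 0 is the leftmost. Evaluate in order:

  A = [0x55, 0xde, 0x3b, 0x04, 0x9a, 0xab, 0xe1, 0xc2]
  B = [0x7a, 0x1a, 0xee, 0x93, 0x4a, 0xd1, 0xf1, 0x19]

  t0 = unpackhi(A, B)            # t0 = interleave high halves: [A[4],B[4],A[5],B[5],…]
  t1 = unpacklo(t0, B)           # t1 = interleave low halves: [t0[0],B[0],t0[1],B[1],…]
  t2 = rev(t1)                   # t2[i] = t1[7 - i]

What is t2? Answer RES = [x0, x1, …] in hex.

RES = [ 0x93  0xd1  0xee  0xab  0x1a  0x4a  0x7a  0x9a ]

→ t0 |9a|4a|ab|d1|e1|f1|c2|19|
→ t1 |9a|7a|4a|1a|ab|ee|d1|93|
→ t2 |93|d1|ee|ab|1a|4a|7a|9a|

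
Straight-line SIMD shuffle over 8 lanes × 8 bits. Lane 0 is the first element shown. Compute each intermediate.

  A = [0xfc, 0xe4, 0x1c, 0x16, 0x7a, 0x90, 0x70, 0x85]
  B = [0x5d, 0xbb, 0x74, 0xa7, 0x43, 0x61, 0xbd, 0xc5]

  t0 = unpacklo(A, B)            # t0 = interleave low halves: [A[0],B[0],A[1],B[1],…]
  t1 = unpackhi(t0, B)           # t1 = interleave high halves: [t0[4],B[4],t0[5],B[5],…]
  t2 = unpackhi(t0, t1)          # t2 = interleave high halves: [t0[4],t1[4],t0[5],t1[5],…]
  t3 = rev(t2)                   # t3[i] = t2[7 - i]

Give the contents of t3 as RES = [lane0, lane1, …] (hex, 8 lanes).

→ t0 |fc|5d|e4|bb|1c|74|16|a7|
→ t1 |1c|43|74|61|16|bd|a7|c5|
→ t2 |1c|16|74|bd|16|a7|a7|c5|
→ t3 |c5|a7|a7|16|bd|74|16|1c|

RES = [0xc5, 0xa7, 0xa7, 0x16, 0xbd, 0x74, 0x16, 0x1c]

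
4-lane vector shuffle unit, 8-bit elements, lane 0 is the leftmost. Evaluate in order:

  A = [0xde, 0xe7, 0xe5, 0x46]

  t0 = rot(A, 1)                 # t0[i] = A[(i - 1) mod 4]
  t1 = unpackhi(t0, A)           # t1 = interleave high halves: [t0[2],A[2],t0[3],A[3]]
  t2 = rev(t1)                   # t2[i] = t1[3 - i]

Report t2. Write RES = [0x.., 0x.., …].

t0 = [0x46, 0xde, 0xe7, 0xe5]
t1 = [0xe7, 0xe5, 0xe5, 0x46]
t2 = [0x46, 0xe5, 0xe5, 0xe7]

RES = [0x46, 0xe5, 0xe5, 0xe7]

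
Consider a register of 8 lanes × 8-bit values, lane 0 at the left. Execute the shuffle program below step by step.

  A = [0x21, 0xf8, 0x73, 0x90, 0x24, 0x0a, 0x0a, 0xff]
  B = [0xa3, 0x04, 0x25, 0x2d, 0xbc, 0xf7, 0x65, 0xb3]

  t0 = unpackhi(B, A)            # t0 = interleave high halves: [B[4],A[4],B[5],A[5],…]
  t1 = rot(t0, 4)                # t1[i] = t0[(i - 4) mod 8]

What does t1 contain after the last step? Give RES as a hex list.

t0 = [0xbc, 0x24, 0xf7, 0x0a, 0x65, 0x0a, 0xb3, 0xff]
t1 = [0x65, 0x0a, 0xb3, 0xff, 0xbc, 0x24, 0xf7, 0x0a]

RES = [0x65, 0x0a, 0xb3, 0xff, 0xbc, 0x24, 0xf7, 0x0a]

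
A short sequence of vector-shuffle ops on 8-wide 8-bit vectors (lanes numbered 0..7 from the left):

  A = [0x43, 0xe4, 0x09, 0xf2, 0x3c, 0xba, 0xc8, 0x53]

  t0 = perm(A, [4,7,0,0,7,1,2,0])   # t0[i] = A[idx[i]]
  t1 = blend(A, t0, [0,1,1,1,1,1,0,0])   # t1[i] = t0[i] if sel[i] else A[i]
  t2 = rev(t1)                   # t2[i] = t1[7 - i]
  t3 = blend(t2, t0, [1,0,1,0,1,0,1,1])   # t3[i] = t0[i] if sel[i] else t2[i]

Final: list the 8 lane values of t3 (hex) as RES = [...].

RES = [0x3c, 0xc8, 0x43, 0x53, 0x53, 0x43, 0x09, 0x43]

  t0: 3c 53 43 43 53 e4 09 43
  t1: 43 53 43 43 53 e4 c8 53
  t2: 53 c8 e4 53 43 43 53 43
  t3: 3c c8 43 53 53 43 09 43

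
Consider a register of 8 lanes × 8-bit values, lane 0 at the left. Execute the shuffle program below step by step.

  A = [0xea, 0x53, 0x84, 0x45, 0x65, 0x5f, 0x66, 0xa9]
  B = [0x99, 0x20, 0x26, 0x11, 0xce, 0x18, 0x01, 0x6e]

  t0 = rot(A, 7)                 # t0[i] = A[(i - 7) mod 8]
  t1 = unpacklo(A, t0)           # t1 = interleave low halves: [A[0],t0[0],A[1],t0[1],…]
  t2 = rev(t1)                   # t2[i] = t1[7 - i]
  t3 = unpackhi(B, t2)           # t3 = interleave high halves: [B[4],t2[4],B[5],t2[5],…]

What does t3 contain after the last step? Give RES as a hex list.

  t0: 53 84 45 65 5f 66 a9 ea
  t1: ea 53 53 84 84 45 45 65
  t2: 65 45 45 84 84 53 53 ea
  t3: ce 84 18 53 01 53 6e ea

RES = [ 0xce  0x84  0x18  0x53  0x01  0x53  0x6e  0xea ]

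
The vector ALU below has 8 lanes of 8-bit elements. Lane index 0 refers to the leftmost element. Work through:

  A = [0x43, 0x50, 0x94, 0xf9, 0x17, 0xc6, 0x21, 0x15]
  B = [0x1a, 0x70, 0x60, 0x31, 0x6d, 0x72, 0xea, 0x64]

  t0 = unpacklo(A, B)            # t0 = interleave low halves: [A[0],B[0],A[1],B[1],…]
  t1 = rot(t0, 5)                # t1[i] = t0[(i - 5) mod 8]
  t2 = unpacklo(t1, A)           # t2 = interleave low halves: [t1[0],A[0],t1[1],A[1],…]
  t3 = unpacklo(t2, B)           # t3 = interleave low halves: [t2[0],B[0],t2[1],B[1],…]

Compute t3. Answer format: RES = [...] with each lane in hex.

RES = [ 0x70  0x1a  0x43  0x70  0x94  0x60  0x50  0x31 ]

  t0: 43 1a 50 70 94 60 f9 31
  t1: 70 94 60 f9 31 43 1a 50
  t2: 70 43 94 50 60 94 f9 f9
  t3: 70 1a 43 70 94 60 50 31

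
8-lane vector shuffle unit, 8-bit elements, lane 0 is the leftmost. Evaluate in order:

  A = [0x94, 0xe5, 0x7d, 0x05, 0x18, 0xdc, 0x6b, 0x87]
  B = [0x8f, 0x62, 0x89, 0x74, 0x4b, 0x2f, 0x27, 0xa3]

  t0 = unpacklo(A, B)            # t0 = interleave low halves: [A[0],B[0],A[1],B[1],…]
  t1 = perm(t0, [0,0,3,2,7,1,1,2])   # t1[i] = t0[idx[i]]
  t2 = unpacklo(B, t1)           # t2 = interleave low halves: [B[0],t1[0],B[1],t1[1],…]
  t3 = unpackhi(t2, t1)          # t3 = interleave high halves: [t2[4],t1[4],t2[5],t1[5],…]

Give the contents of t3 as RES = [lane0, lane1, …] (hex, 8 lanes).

RES = [0x89, 0x74, 0x62, 0x8f, 0x74, 0x8f, 0xe5, 0xe5]

→ t0 |94|8f|e5|62|7d|89|05|74|
→ t1 |94|94|62|e5|74|8f|8f|e5|
→ t2 |8f|94|62|94|89|62|74|e5|
→ t3 |89|74|62|8f|74|8f|e5|e5|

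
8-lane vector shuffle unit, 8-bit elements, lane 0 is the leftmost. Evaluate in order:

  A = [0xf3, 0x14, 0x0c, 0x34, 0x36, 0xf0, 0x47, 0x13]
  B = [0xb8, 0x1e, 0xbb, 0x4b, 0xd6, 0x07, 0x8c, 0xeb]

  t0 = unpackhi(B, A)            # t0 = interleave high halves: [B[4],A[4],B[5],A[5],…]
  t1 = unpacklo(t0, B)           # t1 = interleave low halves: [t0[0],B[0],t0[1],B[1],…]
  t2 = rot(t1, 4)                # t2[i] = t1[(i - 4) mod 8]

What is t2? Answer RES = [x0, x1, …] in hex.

t0 = [0xd6, 0x36, 0x07, 0xf0, 0x8c, 0x47, 0xeb, 0x13]
t1 = [0xd6, 0xb8, 0x36, 0x1e, 0x07, 0xbb, 0xf0, 0x4b]
t2 = [0x07, 0xbb, 0xf0, 0x4b, 0xd6, 0xb8, 0x36, 0x1e]

RES = [0x07, 0xbb, 0xf0, 0x4b, 0xd6, 0xb8, 0x36, 0x1e]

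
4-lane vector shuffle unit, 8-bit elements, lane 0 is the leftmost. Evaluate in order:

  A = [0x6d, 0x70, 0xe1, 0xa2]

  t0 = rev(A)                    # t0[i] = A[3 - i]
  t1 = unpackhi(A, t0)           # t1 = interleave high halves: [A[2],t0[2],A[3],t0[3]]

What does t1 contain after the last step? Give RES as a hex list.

RES = [0xe1, 0x70, 0xa2, 0x6d]

  t0: a2 e1 70 6d
  t1: e1 70 a2 6d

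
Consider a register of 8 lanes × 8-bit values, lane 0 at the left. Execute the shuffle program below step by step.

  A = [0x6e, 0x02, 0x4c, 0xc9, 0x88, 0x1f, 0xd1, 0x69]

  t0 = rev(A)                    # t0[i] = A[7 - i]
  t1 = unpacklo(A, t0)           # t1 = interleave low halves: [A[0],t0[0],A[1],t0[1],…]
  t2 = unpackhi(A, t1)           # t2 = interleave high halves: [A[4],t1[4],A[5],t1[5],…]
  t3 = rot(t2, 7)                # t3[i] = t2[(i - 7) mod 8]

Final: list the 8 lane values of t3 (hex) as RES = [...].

t0 = [0x69, 0xd1, 0x1f, 0x88, 0xc9, 0x4c, 0x02, 0x6e]
t1 = [0x6e, 0x69, 0x02, 0xd1, 0x4c, 0x1f, 0xc9, 0x88]
t2 = [0x88, 0x4c, 0x1f, 0x1f, 0xd1, 0xc9, 0x69, 0x88]
t3 = [0x4c, 0x1f, 0x1f, 0xd1, 0xc9, 0x69, 0x88, 0x88]

RES = [0x4c, 0x1f, 0x1f, 0xd1, 0xc9, 0x69, 0x88, 0x88]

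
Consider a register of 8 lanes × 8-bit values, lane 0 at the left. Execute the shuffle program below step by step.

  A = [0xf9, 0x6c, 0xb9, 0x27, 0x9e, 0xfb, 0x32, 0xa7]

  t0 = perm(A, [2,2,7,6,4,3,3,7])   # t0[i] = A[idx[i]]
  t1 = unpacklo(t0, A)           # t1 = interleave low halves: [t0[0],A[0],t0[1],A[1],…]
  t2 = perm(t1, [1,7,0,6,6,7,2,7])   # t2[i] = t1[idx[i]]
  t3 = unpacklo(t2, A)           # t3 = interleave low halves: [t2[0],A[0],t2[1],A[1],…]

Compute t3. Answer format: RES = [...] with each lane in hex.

RES = [ 0xf9  0xf9  0x27  0x6c  0xb9  0xb9  0x32  0x27 ]

  t0: b9 b9 a7 32 9e 27 27 a7
  t1: b9 f9 b9 6c a7 b9 32 27
  t2: f9 27 b9 32 32 27 b9 27
  t3: f9 f9 27 6c b9 b9 32 27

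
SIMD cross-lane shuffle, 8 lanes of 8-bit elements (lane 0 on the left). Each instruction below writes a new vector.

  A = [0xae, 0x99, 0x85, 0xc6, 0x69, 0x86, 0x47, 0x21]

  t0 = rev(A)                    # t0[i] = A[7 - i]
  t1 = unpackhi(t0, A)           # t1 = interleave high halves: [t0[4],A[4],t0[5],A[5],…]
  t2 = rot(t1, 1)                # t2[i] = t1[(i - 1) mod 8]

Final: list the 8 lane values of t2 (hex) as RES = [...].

RES = [ 0x21  0xc6  0x69  0x85  0x86  0x99  0x47  0xae ]

→ t0 |21|47|86|69|c6|85|99|ae|
→ t1 |c6|69|85|86|99|47|ae|21|
→ t2 |21|c6|69|85|86|99|47|ae|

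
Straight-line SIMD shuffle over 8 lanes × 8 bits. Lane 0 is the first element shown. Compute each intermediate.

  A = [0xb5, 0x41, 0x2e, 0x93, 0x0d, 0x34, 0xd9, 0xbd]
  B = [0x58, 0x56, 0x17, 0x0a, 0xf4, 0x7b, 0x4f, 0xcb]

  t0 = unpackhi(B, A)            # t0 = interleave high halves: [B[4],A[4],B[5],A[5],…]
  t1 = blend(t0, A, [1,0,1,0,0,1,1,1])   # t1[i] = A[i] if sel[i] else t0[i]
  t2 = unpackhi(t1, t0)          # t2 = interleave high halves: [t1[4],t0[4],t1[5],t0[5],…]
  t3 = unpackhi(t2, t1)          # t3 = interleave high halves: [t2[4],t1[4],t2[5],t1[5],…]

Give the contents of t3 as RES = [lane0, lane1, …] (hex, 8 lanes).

RES = [ 0xd9  0x4f  0xcb  0x34  0xbd  0xd9  0xbd  0xbd ]

  t0: f4 0d 7b 34 4f d9 cb bd
  t1: b5 0d 2e 34 4f 34 d9 bd
  t2: 4f 4f 34 d9 d9 cb bd bd
  t3: d9 4f cb 34 bd d9 bd bd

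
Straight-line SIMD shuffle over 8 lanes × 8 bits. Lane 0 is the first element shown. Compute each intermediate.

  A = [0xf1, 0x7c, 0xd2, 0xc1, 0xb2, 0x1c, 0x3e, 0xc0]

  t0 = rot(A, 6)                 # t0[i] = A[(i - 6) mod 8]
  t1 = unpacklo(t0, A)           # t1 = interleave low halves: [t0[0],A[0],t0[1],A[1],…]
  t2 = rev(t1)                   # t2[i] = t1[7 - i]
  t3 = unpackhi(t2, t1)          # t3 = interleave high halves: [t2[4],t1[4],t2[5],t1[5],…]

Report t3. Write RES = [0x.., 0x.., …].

RES = [0x7c, 0xb2, 0xc1, 0xd2, 0xf1, 0x1c, 0xd2, 0xc1]

t0 = [0xd2, 0xc1, 0xb2, 0x1c, 0x3e, 0xc0, 0xf1, 0x7c]
t1 = [0xd2, 0xf1, 0xc1, 0x7c, 0xb2, 0xd2, 0x1c, 0xc1]
t2 = [0xc1, 0x1c, 0xd2, 0xb2, 0x7c, 0xc1, 0xf1, 0xd2]
t3 = [0x7c, 0xb2, 0xc1, 0xd2, 0xf1, 0x1c, 0xd2, 0xc1]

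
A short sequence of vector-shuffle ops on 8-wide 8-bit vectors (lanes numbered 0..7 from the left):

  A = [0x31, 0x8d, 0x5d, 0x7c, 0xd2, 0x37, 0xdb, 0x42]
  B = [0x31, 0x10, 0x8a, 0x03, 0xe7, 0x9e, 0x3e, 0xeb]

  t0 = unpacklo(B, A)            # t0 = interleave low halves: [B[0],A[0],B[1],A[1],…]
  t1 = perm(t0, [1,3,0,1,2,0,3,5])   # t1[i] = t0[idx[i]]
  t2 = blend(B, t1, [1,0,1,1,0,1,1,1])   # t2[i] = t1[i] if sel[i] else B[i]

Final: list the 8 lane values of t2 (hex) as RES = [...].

→ t0 |31|31|10|8d|8a|5d|03|7c|
→ t1 |31|8d|31|31|10|31|8d|5d|
→ t2 |31|10|31|31|e7|31|8d|5d|

RES = [ 0x31  0x10  0x31  0x31  0xe7  0x31  0x8d  0x5d ]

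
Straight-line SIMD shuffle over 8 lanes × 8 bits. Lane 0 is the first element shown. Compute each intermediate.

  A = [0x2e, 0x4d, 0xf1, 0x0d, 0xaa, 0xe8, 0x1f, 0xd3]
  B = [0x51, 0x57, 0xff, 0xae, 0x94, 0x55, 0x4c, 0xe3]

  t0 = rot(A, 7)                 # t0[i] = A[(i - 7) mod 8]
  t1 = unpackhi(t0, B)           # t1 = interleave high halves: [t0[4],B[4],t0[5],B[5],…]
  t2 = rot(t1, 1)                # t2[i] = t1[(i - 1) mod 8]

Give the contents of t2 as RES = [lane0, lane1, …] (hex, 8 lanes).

t0 = [0x4d, 0xf1, 0x0d, 0xaa, 0xe8, 0x1f, 0xd3, 0x2e]
t1 = [0xe8, 0x94, 0x1f, 0x55, 0xd3, 0x4c, 0x2e, 0xe3]
t2 = [0xe3, 0xe8, 0x94, 0x1f, 0x55, 0xd3, 0x4c, 0x2e]

RES = [ 0xe3  0xe8  0x94  0x1f  0x55  0xd3  0x4c  0x2e ]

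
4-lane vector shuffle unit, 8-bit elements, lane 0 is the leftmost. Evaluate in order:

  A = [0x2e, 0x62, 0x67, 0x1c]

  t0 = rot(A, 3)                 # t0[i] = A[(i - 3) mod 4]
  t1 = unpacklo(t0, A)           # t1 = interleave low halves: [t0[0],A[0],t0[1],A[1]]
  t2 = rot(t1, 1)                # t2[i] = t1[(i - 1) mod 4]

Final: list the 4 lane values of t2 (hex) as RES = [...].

→ t0 |62|67|1c|2e|
→ t1 |62|2e|67|62|
→ t2 |62|62|2e|67|

RES = [0x62, 0x62, 0x2e, 0x67]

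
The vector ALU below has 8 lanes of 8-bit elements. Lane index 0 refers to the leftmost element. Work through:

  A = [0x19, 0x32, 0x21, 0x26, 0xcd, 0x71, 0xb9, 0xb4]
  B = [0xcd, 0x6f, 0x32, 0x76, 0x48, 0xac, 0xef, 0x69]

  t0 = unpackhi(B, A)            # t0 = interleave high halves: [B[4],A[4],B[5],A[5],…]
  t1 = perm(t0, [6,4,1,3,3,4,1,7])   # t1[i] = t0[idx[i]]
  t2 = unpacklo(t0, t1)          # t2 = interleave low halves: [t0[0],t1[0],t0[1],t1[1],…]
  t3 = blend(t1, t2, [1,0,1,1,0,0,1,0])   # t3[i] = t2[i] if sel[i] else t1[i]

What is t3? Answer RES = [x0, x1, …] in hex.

RES = [0x48, 0xef, 0xcd, 0xef, 0x71, 0xef, 0x71, 0xb4]

  t0: 48 cd ac 71 ef b9 69 b4
  t1: 69 ef cd 71 71 ef cd b4
  t2: 48 69 cd ef ac cd 71 71
  t3: 48 ef cd ef 71 ef 71 b4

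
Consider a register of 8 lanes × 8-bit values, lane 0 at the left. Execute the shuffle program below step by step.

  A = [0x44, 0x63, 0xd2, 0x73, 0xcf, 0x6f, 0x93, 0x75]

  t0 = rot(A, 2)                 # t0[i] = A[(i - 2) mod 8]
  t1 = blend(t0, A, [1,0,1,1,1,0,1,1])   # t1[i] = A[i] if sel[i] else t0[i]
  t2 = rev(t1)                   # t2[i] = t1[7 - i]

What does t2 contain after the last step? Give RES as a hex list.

RES = [0x75, 0x93, 0x73, 0xcf, 0x73, 0xd2, 0x75, 0x44]

  t0: 93 75 44 63 d2 73 cf 6f
  t1: 44 75 d2 73 cf 73 93 75
  t2: 75 93 73 cf 73 d2 75 44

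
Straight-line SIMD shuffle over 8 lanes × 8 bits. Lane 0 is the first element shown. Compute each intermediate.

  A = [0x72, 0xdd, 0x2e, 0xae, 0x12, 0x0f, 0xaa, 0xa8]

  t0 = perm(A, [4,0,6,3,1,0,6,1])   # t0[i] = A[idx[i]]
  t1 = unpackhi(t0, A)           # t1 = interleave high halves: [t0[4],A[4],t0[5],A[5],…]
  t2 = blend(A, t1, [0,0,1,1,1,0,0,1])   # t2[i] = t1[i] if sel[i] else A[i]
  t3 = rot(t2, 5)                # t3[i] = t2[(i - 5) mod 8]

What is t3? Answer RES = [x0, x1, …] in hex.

RES = [0x0f, 0xaa, 0x0f, 0xaa, 0xa8, 0x72, 0xdd, 0x72]

→ t0 |12|72|aa|ae|dd|72|aa|dd|
→ t1 |dd|12|72|0f|aa|aa|dd|a8|
→ t2 |72|dd|72|0f|aa|0f|aa|a8|
→ t3 |0f|aa|0f|aa|a8|72|dd|72|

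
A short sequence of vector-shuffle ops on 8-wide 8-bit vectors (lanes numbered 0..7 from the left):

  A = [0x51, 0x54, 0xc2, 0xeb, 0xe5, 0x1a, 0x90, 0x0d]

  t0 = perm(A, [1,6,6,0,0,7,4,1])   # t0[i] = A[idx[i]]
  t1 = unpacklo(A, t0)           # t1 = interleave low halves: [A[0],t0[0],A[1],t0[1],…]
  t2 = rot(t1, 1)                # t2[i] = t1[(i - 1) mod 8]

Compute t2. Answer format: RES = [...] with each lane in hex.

  t0: 54 90 90 51 51 0d e5 54
  t1: 51 54 54 90 c2 90 eb 51
  t2: 51 51 54 54 90 c2 90 eb

RES = [0x51, 0x51, 0x54, 0x54, 0x90, 0xc2, 0x90, 0xeb]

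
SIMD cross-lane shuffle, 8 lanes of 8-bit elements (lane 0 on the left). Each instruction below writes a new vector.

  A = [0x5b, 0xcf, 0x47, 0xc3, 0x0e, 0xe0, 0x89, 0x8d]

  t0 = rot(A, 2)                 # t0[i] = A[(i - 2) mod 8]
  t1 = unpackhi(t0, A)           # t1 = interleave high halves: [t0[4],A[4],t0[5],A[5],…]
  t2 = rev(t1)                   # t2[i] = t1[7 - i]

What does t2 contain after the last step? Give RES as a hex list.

RES = [0x8d, 0xe0, 0x89, 0x0e, 0xe0, 0xc3, 0x0e, 0x47]

  t0: 89 8d 5b cf 47 c3 0e e0
  t1: 47 0e c3 e0 0e 89 e0 8d
  t2: 8d e0 89 0e e0 c3 0e 47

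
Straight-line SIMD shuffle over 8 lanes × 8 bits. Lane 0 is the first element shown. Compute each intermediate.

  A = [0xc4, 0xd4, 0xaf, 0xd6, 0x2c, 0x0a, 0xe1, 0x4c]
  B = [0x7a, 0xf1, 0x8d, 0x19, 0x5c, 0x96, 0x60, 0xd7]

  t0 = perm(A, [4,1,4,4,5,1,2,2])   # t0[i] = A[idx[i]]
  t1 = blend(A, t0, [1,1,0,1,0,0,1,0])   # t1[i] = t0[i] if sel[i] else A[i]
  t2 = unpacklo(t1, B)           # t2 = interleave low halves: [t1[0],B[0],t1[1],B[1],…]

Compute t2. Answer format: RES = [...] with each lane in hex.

RES = [ 0x2c  0x7a  0xd4  0xf1  0xaf  0x8d  0x2c  0x19 ]

→ t0 |2c|d4|2c|2c|0a|d4|af|af|
→ t1 |2c|d4|af|2c|2c|0a|af|4c|
→ t2 |2c|7a|d4|f1|af|8d|2c|19|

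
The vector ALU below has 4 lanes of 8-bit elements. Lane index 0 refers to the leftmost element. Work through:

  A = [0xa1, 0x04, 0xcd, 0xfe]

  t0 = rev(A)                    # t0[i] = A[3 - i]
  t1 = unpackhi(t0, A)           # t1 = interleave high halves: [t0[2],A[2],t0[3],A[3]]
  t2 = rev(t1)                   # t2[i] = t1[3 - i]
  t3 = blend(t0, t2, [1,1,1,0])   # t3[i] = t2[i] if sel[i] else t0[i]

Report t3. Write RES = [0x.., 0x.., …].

→ t0 |fe|cd|04|a1|
→ t1 |04|cd|a1|fe|
→ t2 |fe|a1|cd|04|
→ t3 |fe|a1|cd|a1|

RES = [0xfe, 0xa1, 0xcd, 0xa1]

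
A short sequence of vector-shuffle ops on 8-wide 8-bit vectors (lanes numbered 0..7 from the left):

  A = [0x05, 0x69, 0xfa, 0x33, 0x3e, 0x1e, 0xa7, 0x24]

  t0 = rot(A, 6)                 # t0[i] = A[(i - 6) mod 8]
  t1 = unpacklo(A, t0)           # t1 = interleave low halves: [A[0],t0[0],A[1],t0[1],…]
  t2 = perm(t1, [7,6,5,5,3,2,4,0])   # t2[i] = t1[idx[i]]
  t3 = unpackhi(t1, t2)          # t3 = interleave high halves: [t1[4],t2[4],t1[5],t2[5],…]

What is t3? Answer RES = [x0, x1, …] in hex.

RES = [ 0xfa  0x33  0x3e  0x69  0x33  0xfa  0x1e  0x05 ]

  t0: fa 33 3e 1e a7 24 05 69
  t1: 05 fa 69 33 fa 3e 33 1e
  t2: 1e 33 3e 3e 33 69 fa 05
  t3: fa 33 3e 69 33 fa 1e 05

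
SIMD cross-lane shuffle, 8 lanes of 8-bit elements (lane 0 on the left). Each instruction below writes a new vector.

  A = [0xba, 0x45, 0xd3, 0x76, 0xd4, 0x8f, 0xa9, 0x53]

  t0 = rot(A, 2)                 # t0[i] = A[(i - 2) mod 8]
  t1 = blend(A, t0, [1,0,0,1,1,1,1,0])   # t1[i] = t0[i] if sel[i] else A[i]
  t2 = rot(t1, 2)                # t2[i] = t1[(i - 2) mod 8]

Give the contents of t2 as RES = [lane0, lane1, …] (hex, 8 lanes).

  t0: a9 53 ba 45 d3 76 d4 8f
  t1: a9 45 d3 45 d3 76 d4 53
  t2: d4 53 a9 45 d3 45 d3 76

RES = [0xd4, 0x53, 0xa9, 0x45, 0xd3, 0x45, 0xd3, 0x76]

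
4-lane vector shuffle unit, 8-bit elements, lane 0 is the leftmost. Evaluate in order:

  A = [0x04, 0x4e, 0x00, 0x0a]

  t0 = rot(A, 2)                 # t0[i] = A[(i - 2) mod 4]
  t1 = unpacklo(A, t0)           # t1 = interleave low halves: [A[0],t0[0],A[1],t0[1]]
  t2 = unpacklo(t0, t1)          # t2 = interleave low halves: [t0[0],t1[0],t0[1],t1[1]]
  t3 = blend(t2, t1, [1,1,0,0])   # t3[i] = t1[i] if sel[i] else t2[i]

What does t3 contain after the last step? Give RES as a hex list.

  t0: 00 0a 04 4e
  t1: 04 00 4e 0a
  t2: 00 04 0a 00
  t3: 04 00 0a 00

RES = [0x04, 0x00, 0x0a, 0x00]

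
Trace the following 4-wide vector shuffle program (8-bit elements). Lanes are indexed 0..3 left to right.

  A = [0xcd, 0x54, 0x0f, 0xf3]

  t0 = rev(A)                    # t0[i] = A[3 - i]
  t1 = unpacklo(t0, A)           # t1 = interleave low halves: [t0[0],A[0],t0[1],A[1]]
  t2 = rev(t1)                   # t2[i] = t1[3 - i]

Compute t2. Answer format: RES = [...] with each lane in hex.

RES = [ 0x54  0x0f  0xcd  0xf3 ]

t0 = [0xf3, 0x0f, 0x54, 0xcd]
t1 = [0xf3, 0xcd, 0x0f, 0x54]
t2 = [0x54, 0x0f, 0xcd, 0xf3]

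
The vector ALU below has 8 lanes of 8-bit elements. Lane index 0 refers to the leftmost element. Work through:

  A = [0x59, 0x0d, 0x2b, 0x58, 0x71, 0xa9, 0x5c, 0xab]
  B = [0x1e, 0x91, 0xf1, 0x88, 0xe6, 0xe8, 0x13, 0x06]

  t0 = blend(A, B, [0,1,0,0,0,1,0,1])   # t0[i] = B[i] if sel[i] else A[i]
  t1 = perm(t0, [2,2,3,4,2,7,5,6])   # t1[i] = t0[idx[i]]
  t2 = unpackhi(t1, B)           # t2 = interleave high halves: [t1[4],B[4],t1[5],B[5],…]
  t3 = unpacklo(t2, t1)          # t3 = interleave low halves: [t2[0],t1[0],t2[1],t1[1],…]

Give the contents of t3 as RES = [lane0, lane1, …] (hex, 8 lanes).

  t0: 59 91 2b 58 71 e8 5c 06
  t1: 2b 2b 58 71 2b 06 e8 5c
  t2: 2b e6 06 e8 e8 13 5c 06
  t3: 2b 2b e6 2b 06 58 e8 71

RES = [0x2b, 0x2b, 0xe6, 0x2b, 0x06, 0x58, 0xe8, 0x71]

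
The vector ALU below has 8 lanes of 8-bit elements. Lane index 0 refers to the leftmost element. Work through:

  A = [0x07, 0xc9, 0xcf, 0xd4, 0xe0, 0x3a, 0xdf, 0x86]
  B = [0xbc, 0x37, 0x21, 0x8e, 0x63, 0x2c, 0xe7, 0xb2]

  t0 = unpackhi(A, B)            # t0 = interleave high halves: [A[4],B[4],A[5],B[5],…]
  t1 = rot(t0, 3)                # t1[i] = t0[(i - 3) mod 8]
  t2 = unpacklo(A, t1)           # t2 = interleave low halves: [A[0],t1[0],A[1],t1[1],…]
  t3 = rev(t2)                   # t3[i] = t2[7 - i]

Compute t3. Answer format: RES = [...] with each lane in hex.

RES = [0xe0, 0xd4, 0xb2, 0xcf, 0x86, 0xc9, 0xe7, 0x07]

→ t0 |e0|63|3a|2c|df|e7|86|b2|
→ t1 |e7|86|b2|e0|63|3a|2c|df|
→ t2 |07|e7|c9|86|cf|b2|d4|e0|
→ t3 |e0|d4|b2|cf|86|c9|e7|07|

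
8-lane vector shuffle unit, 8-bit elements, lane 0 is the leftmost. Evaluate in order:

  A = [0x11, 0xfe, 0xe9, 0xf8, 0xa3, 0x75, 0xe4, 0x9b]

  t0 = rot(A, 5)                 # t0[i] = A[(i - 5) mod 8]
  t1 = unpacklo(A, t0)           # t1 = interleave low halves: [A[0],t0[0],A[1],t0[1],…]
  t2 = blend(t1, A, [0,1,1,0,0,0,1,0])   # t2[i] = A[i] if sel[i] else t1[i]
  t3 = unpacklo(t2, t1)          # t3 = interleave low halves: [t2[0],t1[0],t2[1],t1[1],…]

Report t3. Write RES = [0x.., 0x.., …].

RES = [ 0x11  0x11  0xfe  0xf8  0xe9  0xfe  0xa3  0xa3 ]

→ t0 |f8|a3|75|e4|9b|11|fe|e9|
→ t1 |11|f8|fe|a3|e9|75|f8|e4|
→ t2 |11|fe|e9|a3|e9|75|e4|e4|
→ t3 |11|11|fe|f8|e9|fe|a3|a3|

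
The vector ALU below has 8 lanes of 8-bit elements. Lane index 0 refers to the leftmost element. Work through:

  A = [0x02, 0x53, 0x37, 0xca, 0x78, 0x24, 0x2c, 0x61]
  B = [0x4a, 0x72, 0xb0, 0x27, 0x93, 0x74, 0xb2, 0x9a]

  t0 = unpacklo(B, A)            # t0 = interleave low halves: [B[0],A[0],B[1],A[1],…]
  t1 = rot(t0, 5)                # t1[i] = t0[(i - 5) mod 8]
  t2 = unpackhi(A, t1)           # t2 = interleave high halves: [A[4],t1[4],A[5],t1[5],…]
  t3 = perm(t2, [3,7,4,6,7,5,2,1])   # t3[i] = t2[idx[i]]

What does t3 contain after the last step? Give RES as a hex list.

RES = [0x4a, 0x72, 0x2c, 0x61, 0x72, 0x02, 0x24, 0xca]

t0 = [0x4a, 0x02, 0x72, 0x53, 0xb0, 0x37, 0x27, 0xca]
t1 = [0x53, 0xb0, 0x37, 0x27, 0xca, 0x4a, 0x02, 0x72]
t2 = [0x78, 0xca, 0x24, 0x4a, 0x2c, 0x02, 0x61, 0x72]
t3 = [0x4a, 0x72, 0x2c, 0x61, 0x72, 0x02, 0x24, 0xca]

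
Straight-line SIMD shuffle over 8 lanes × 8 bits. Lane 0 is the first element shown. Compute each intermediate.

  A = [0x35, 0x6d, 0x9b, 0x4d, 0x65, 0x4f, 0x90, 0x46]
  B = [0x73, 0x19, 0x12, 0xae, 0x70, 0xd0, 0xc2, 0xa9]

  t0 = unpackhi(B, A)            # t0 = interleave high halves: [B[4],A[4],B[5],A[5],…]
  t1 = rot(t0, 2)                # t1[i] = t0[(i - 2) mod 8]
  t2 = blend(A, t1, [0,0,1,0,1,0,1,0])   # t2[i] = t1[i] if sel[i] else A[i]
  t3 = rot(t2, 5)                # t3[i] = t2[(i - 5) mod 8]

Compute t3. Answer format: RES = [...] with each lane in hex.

→ t0 |70|65|d0|4f|c2|90|a9|46|
→ t1 |a9|46|70|65|d0|4f|c2|90|
→ t2 |35|6d|70|4d|d0|4f|c2|46|
→ t3 |4d|d0|4f|c2|46|35|6d|70|

RES = [ 0x4d  0xd0  0x4f  0xc2  0x46  0x35  0x6d  0x70 ]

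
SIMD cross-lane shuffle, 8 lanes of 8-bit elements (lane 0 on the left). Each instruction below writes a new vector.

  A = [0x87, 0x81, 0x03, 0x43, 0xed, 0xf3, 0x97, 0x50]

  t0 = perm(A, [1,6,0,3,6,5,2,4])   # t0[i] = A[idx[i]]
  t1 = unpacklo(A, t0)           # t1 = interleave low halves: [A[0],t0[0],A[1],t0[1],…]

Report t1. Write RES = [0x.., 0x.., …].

→ t0 |81|97|87|43|97|f3|03|ed|
→ t1 |87|81|81|97|03|87|43|43|

RES = [ 0x87  0x81  0x81  0x97  0x03  0x87  0x43  0x43 ]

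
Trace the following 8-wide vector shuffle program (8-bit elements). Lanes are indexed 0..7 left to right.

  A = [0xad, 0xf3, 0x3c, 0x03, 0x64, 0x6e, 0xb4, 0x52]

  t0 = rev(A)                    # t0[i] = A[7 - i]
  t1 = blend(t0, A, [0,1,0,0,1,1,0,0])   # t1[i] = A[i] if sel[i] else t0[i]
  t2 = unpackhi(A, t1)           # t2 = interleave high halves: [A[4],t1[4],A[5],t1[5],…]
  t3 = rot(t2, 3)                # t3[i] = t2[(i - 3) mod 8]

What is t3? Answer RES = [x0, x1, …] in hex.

  t0: 52 b4 6e 64 03 3c f3 ad
  t1: 52 f3 6e 64 64 6e f3 ad
  t2: 64 64 6e 6e b4 f3 52 ad
  t3: f3 52 ad 64 64 6e 6e b4

RES = [0xf3, 0x52, 0xad, 0x64, 0x64, 0x6e, 0x6e, 0xb4]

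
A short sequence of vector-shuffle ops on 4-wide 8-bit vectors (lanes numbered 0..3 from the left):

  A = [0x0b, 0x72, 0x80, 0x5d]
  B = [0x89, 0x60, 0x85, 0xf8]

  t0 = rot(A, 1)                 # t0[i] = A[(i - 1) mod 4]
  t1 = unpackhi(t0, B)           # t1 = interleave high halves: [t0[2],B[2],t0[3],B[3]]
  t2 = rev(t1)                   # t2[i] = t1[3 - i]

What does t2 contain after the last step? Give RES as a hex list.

RES = [ 0xf8  0x80  0x85  0x72 ]

  t0: 5d 0b 72 80
  t1: 72 85 80 f8
  t2: f8 80 85 72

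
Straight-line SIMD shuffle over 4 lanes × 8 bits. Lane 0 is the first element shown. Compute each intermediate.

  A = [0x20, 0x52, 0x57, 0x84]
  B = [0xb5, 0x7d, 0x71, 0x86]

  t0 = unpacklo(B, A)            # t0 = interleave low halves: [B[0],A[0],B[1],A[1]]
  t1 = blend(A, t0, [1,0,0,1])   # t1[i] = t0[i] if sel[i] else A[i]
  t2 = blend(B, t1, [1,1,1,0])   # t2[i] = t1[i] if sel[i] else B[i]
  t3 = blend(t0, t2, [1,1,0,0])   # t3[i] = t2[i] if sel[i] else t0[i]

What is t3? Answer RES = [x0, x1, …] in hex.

t0 = [0xb5, 0x20, 0x7d, 0x52]
t1 = [0xb5, 0x52, 0x57, 0x52]
t2 = [0xb5, 0x52, 0x57, 0x86]
t3 = [0xb5, 0x52, 0x7d, 0x52]

RES = [0xb5, 0x52, 0x7d, 0x52]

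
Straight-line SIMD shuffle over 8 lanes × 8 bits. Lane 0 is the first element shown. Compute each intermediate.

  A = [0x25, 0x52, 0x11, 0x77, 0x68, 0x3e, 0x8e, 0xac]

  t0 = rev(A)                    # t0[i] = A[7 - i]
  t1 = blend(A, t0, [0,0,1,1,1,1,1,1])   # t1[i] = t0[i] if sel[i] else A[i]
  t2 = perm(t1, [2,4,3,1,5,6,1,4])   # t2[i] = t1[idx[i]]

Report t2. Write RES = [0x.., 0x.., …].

  t0: ac 8e 3e 68 77 11 52 25
  t1: 25 52 3e 68 77 11 52 25
  t2: 3e 77 68 52 11 52 52 77

RES = [0x3e, 0x77, 0x68, 0x52, 0x11, 0x52, 0x52, 0x77]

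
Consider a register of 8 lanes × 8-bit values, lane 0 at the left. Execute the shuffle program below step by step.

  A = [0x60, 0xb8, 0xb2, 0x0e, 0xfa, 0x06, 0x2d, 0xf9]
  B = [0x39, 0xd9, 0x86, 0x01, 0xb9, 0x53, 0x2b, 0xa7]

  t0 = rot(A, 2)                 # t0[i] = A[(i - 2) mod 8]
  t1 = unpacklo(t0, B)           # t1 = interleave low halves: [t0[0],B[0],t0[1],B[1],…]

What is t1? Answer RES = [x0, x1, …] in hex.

→ t0 |2d|f9|60|b8|b2|0e|fa|06|
→ t1 |2d|39|f9|d9|60|86|b8|01|

RES = [0x2d, 0x39, 0xf9, 0xd9, 0x60, 0x86, 0xb8, 0x01]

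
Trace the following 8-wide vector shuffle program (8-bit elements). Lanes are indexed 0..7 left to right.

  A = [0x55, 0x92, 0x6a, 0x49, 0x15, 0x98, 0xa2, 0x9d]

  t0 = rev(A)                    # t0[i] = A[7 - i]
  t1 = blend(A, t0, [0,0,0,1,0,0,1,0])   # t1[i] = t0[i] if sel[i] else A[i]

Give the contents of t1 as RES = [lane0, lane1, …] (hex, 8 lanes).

RES = [ 0x55  0x92  0x6a  0x15  0x15  0x98  0x92  0x9d ]

t0 = [0x9d, 0xa2, 0x98, 0x15, 0x49, 0x6a, 0x92, 0x55]
t1 = [0x55, 0x92, 0x6a, 0x15, 0x15, 0x98, 0x92, 0x9d]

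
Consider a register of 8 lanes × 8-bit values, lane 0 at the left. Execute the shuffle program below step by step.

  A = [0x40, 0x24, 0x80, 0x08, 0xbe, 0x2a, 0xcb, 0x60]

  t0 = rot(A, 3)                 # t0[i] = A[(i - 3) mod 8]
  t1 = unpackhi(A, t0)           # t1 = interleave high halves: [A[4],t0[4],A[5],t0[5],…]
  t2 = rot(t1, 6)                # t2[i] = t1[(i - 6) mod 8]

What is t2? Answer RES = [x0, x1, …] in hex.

t0 = [0x2a, 0xcb, 0x60, 0x40, 0x24, 0x80, 0x08, 0xbe]
t1 = [0xbe, 0x24, 0x2a, 0x80, 0xcb, 0x08, 0x60, 0xbe]
t2 = [0x2a, 0x80, 0xcb, 0x08, 0x60, 0xbe, 0xbe, 0x24]

RES = [0x2a, 0x80, 0xcb, 0x08, 0x60, 0xbe, 0xbe, 0x24]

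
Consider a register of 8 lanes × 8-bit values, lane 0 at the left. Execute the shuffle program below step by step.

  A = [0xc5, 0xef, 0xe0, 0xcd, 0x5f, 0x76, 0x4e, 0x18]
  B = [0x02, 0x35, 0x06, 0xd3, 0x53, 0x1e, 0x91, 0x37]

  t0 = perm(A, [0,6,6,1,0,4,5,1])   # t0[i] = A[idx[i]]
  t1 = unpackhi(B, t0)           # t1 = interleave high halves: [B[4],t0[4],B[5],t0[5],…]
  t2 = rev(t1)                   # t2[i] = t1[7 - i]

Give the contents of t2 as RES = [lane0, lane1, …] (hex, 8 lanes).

RES = [ 0xef  0x37  0x76  0x91  0x5f  0x1e  0xc5  0x53 ]

→ t0 |c5|4e|4e|ef|c5|5f|76|ef|
→ t1 |53|c5|1e|5f|91|76|37|ef|
→ t2 |ef|37|76|91|5f|1e|c5|53|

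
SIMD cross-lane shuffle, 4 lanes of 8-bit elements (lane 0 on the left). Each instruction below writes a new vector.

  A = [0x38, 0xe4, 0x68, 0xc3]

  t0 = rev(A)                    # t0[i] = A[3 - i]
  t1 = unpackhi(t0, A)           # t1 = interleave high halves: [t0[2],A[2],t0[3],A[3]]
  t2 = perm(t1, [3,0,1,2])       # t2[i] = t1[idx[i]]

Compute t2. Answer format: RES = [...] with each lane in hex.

RES = [0xc3, 0xe4, 0x68, 0x38]

t0 = [0xc3, 0x68, 0xe4, 0x38]
t1 = [0xe4, 0x68, 0x38, 0xc3]
t2 = [0xc3, 0xe4, 0x68, 0x38]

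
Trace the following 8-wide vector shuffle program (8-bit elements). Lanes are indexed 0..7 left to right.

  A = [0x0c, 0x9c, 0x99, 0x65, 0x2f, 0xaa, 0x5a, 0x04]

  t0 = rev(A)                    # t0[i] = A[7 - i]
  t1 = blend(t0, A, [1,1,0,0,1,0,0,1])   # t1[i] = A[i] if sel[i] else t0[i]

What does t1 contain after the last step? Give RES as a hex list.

→ t0 |04|5a|aa|2f|65|99|9c|0c|
→ t1 |0c|9c|aa|2f|2f|99|9c|04|

RES = [ 0x0c  0x9c  0xaa  0x2f  0x2f  0x99  0x9c  0x04 ]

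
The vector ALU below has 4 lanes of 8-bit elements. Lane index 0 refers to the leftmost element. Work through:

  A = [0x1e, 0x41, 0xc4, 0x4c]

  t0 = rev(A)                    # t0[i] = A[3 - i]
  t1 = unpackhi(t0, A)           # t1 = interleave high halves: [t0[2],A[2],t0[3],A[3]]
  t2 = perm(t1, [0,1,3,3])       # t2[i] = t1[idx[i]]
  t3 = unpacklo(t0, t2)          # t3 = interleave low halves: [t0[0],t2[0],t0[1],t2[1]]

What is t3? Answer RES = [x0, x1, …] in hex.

RES = [ 0x4c  0x41  0xc4  0xc4 ]

t0 = [0x4c, 0xc4, 0x41, 0x1e]
t1 = [0x41, 0xc4, 0x1e, 0x4c]
t2 = [0x41, 0xc4, 0x4c, 0x4c]
t3 = [0x4c, 0x41, 0xc4, 0xc4]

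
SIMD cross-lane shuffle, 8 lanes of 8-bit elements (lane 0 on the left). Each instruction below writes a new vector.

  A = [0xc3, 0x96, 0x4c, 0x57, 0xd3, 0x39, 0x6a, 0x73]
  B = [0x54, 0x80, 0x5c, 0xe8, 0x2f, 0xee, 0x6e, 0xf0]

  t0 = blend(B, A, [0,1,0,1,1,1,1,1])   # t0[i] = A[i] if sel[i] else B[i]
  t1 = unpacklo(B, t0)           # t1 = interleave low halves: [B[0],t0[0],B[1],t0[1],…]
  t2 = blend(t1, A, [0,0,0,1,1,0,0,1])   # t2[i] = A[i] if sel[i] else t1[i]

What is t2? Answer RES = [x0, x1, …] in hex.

RES = [0x54, 0x54, 0x80, 0x57, 0xd3, 0x5c, 0xe8, 0x73]

  t0: 54 96 5c 57 d3 39 6a 73
  t1: 54 54 80 96 5c 5c e8 57
  t2: 54 54 80 57 d3 5c e8 73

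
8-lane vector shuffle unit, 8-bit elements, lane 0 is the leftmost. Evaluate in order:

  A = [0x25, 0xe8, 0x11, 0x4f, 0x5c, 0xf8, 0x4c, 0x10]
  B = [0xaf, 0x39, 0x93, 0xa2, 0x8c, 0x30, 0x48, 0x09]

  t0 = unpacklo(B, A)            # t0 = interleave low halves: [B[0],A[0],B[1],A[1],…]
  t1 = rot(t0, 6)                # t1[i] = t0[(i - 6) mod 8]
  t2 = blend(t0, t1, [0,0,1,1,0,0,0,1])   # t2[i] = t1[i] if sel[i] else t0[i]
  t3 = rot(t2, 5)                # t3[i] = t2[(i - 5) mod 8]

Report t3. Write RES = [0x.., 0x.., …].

  t0: af 25 39 e8 93 11 a2 4f
  t1: 39 e8 93 11 a2 4f af 25
  t2: af 25 93 11 93 11 a2 25
  t3: 11 93 11 a2 25 af 25 93

RES = [0x11, 0x93, 0x11, 0xa2, 0x25, 0xaf, 0x25, 0x93]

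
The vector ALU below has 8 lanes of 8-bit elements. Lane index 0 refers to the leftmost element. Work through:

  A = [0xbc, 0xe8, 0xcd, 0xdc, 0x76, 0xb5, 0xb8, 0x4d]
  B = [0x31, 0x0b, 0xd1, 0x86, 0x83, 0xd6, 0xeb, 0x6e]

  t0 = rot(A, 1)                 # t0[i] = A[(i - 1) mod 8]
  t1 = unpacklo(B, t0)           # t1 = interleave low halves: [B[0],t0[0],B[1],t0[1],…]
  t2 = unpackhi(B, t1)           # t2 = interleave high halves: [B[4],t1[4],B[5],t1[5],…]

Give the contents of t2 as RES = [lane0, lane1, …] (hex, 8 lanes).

  t0: 4d bc e8 cd dc 76 b5 b8
  t1: 31 4d 0b bc d1 e8 86 cd
  t2: 83 d1 d6 e8 eb 86 6e cd

RES = [ 0x83  0xd1  0xd6  0xe8  0xeb  0x86  0x6e  0xcd ]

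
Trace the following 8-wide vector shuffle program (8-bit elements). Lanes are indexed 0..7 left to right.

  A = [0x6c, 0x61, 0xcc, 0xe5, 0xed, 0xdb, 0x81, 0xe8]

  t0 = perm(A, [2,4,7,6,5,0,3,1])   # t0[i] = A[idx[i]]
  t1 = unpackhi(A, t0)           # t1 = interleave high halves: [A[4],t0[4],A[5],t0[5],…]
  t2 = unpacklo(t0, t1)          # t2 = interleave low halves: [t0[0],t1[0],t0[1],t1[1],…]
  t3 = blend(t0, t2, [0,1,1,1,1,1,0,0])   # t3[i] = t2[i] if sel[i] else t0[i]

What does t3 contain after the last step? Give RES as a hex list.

RES = [ 0xcc  0xed  0xed  0xdb  0xe8  0xdb  0xe5  0x61 ]

t0 = [0xcc, 0xed, 0xe8, 0x81, 0xdb, 0x6c, 0xe5, 0x61]
t1 = [0xed, 0xdb, 0xdb, 0x6c, 0x81, 0xe5, 0xe8, 0x61]
t2 = [0xcc, 0xed, 0xed, 0xdb, 0xe8, 0xdb, 0x81, 0x6c]
t3 = [0xcc, 0xed, 0xed, 0xdb, 0xe8, 0xdb, 0xe5, 0x61]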